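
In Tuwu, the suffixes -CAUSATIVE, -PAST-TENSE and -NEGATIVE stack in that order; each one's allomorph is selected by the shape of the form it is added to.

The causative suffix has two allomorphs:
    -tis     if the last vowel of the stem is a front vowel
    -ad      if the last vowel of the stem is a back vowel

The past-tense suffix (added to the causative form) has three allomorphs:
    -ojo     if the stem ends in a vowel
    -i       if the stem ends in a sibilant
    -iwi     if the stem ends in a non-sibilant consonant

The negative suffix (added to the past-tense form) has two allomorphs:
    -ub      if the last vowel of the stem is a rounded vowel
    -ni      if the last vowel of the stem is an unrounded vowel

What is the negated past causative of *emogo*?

emogoadiwini

*emogo*: last vowel = /o/, a back vowel → -ad → *emogoad*.
The causative form *emogoad*: final sound = /d/, a non-sibilant consonant → -iwi → *emogoadiwi*.
Since the last vowel of the past-tense form *emogoadiwi* is /i/ (an unrounded vowel), it takes -ni, giving *emogoadiwini*.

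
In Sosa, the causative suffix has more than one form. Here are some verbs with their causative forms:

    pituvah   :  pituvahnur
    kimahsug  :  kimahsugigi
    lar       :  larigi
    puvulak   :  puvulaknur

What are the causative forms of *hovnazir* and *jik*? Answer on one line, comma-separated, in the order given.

hovnazirigi, jiknur

The suffix is conditioned by the final consonant: -nur when the stem ends in a voiceless consonant (*pituvah*, *puvulak*); -igi when the stem ends in a voiced consonant (*kimahsug*, *lar*).
Since the final consonant of *hovnazir* is /r/ (voiced), it takes -igi, giving *hovnazirigi*.
*jik*: final consonant = /k/, voiceless → -nur → *jiknur*.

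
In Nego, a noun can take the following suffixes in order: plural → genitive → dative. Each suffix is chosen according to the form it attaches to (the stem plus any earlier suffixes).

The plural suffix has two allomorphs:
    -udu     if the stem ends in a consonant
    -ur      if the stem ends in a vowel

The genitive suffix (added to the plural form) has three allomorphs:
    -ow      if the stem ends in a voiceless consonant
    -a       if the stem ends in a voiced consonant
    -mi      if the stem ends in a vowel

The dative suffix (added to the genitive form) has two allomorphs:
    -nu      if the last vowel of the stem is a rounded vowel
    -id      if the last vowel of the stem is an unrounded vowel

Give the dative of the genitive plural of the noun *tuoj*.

tuojudumiid

*tuoj* — final sound /j/ (a consonant) → -udu → *tuojudu*.
The final sound of the plural form *tuojudu* is /u/, which is a vowel, so the genitive suffix is -mi, giving *tuojudumi*.
Since the last vowel of the genitive form *tuojudumi* is /i/ (an unrounded vowel), it takes -id, giving *tuojudumiid*.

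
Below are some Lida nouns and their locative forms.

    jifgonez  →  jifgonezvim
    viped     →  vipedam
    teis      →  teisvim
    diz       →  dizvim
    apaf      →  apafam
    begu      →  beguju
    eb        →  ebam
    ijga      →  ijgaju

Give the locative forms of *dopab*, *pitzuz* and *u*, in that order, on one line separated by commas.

The pattern is sibilance of the final sound: -vim when the stem ends in a sibilant (*jifgonez*, *teis*, *diz*); -am when the stem ends in a non-sibilant consonant (*viped*, *apaf*, *eb*); -ju when the stem ends in a vowel (*begu*, *ijga*).
*dopab* — final sound /b/ (a non-sibilant consonant) → -am → *dopabam*.
*pitzuz* — final sound /z/ (a sibilant) → -vim → *pitzuzvim*.
*u* — final sound /u/ (a vowel) → -ju → *uju*.

dopabam, pitzuzvim, uju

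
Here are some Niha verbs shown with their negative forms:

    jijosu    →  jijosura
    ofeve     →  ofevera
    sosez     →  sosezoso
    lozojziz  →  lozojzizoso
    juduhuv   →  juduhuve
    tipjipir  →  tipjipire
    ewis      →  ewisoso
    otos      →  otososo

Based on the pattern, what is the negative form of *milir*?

The pattern is sibilance of the final sound: -oso when the stem ends in a sibilant (*sosez*, *lozojziz*, *ewis*, *otos*); -e when the stem ends in a non-sibilant consonant (*juduhuv*, *tipjipir*); -ra when the stem ends in a vowel (*jijosu*, *ofeve*).
The final sound of *milir* is /r/, which is a non-sibilant consonant, so the suffix is -e, giving *milire*.

milire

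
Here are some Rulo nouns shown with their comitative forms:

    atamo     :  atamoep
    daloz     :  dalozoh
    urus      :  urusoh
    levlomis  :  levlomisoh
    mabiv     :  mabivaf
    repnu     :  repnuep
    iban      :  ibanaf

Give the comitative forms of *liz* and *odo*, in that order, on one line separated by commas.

The alternation tracks the final sound of the stem — -oh when the stem ends in a sibilant (*daloz*, *urus*, *levlomis*); -af when the stem ends in a non-sibilant consonant (*mabiv*, *iban*); -ep when the stem ends in a vowel (*atamo*, *repnu*).
The final sound of *liz* is /z/, which is a sibilant, so the suffix is -oh, giving *lizoh*.
The final sound of *odo* is /o/, which is a vowel, so the suffix is -ep, giving *odoep*.

lizoh, odoep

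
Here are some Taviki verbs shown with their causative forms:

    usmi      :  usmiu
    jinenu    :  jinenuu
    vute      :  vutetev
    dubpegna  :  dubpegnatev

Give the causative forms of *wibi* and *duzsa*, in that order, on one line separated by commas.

wibiu, duzsatev

Looking at the last vowel of each stem: -u when the last vowel of the stem is a high vowel (*usmi*, *jinenu*); -tev when the last vowel of the stem is a non-high vowel (*vute*, *dubpegna*).
*wibi*: last vowel = /i/, a high vowel → -u → *wibiu*.
*duzsa*: last vowel = /a/, a non-high vowel → -tev → *duzsatev*.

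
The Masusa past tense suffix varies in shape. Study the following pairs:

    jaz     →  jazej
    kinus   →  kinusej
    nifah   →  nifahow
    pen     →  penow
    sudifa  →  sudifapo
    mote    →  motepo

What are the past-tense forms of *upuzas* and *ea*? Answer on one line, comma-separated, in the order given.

The suffix is conditioned by the final sound: -ej when the stem ends in a sibilant (*jaz*, *kinus*); -ow when the stem ends in a non-sibilant consonant (*nifah*, *pen*); -po when the stem ends in a vowel (*sudifa*, *mote*).
The final sound of *upuzas* is /s/, which is a sibilant, so the suffix is -ej, giving *upuzasej*.
Since the final sound of *ea* is /a/ (a vowel), it takes -po, giving *eapo*.

upuzasej, eapo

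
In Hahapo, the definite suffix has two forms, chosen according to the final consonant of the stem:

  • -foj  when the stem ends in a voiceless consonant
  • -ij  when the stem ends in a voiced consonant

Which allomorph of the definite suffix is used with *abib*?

-ij

*abib* — final consonant /b/ (voiced) → -ij.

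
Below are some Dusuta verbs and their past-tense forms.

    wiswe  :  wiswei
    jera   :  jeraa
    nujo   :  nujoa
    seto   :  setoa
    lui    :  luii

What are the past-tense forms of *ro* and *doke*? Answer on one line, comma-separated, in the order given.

roa, dokei

Looking at the last vowel of each stem: -i when the last vowel of the stem is a front vowel (*wiswe*, *lui*); -a when the last vowel of the stem is a back vowel (*jera*, *nujo*, *seto*).
*ro* — last vowel /o/ (a back vowel) → -a → *roa*.
*doke* — last vowel /e/ (a front vowel) → -i → *dokei*.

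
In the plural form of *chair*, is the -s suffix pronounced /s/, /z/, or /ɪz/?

/z/

The stem *chair* ends in a voiced non-sibilant sound.
The plural suffix surfaces as /ɪz/ after sibilants, /s/ after other voiceless consonants, and /z/ after other voiced sounds.
So the plural -s on *chair* is pronounced /z/.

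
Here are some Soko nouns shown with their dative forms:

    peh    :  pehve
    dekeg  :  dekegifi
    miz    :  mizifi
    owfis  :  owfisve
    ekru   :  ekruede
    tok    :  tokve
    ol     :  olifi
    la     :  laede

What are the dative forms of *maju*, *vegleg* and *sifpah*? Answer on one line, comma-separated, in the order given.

Looking at the final sound of each stem: -ve when the stem ends in a voiceless consonant (*peh*, *owfis*, *tok*); -ifi when the stem ends in a voiced consonant (*dekeg*, *miz*, *ol*); -ede when the stem ends in a vowel (*ekru*, *la*).
Since the final sound of *maju* is /u/ (a vowel), it takes -ede, giving *majuede*.
*vegleg*: final sound = /g/, a voiced consonant → -ifi → *veglegifi*.
*sifpah*: final sound = /h/, a voiceless consonant → -ve → *sifpahve*.

majuede, veglegifi, sifpahve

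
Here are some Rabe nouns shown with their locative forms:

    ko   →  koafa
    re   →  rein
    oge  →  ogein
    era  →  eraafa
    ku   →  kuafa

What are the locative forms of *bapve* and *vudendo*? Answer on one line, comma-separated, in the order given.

Looking at the last vowel of each stem: -in when the last vowel of the stem is a front vowel (*re*, *oge*); -afa when the last vowel of the stem is a back vowel (*ko*, *era*, *ku*).
*bapve* — last vowel /e/ (a front vowel) → -in → *bapvein*.
*vudendo*: last vowel = /o/, a back vowel → -afa → *vudendoafa*.

bapvein, vudendoafa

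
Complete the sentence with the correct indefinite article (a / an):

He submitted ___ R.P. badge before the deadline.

an

The indefinite article is chosen by the initial *sound* of the following word, not its spelling.
The initialism *R.P.* is read letter by letter; the first letter, R, is pronounced /ɑr/, which begins with a vowel sound.
So the article is *an*: He submitted an R.P. badge before the deadline.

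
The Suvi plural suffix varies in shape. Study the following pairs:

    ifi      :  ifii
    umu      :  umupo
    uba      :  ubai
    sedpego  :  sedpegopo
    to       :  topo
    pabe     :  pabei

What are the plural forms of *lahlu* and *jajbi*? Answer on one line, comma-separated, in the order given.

lahlupo, jajbii

Looking at the last vowel of each stem: -po when the last vowel of the stem is a rounded vowel (*umu*, *sedpego*, *to*); -i when the last vowel of the stem is an unrounded vowel (*ifi*, *uba*, *pabe*).
*lahlu* — last vowel /u/ (a rounded vowel) → -po → *lahlupo*.
Since the last vowel of *jajbi* is /i/ (an unrounded vowel), it takes -i, giving *jajbii*.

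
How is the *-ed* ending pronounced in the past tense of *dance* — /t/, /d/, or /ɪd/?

/t/

The stem *dance* ends in a voiceless consonant other than /t/.
The -ed suffix is realized as /ɪd/ after /t, d/; as /t/ after other voiceless consonants; and as /d/ after other voiced sounds.
So -ed on *dance* is pronounced /t/.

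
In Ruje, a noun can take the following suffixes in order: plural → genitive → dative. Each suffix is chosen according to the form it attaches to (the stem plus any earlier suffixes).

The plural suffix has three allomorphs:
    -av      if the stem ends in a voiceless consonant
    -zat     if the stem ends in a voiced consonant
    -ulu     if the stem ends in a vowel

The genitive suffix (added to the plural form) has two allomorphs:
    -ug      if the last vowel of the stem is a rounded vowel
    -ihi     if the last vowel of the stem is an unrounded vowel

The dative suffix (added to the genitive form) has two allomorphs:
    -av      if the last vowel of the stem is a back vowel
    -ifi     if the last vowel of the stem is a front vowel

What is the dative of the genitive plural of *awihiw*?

awihiwzatihiifi

Since the final sound of *awihiw* is /w/ (a voiced consonant), it takes -zat, giving *awihiwzat*.
The plural form *awihiwzat* — last vowel /a/ (an unrounded vowel) → -ihi → *awihiwzatihi*.
Since the last vowel of the genitive form *awihiwzatihi* is /i/ (a front vowel), it takes -ifi, giving *awihiwzatihiifi*.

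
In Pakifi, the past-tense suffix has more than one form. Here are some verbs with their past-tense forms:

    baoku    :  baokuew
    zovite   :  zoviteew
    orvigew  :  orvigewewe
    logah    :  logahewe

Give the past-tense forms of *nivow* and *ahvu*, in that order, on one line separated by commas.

The suffix is conditioned by the final sound: -ewe when the stem ends in a consonant (*orvigew*, *logah*); -ew when the stem ends in a vowel (*baoku*, *zovite*).
The final sound of *nivow* is /w/, which is a consonant, so the suffix is -ewe, giving *nivowewe*.
*ahvu* — final sound /u/ (a vowel) → -ew → *ahvuew*.

nivowewe, ahvuew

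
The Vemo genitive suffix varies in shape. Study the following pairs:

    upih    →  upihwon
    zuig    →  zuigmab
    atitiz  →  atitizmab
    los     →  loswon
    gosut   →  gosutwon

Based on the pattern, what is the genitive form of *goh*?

gohwon

Looking at the final consonant of each stem: -won when the stem ends in a voiceless consonant (*upih*, *los*, *gosut*); -mab when the stem ends in a voiced consonant (*zuig*, *atitiz*).
Since the final consonant of *goh* is /h/ (voiceless), it takes -won, giving *gohwon*.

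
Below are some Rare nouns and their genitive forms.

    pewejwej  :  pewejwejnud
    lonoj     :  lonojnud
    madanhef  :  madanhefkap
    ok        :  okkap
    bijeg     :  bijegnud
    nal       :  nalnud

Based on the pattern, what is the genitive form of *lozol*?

Looking at the final consonant of each stem: -kap when the stem ends in a voiceless consonant (*madanhef*, *ok*); -nud when the stem ends in a voiced consonant (*pewejwej*, *lonoj*, *bijeg*, *nal*).
Since the final consonant of *lozol* is /l/ (voiced), it takes -nud, giving *lozolnud*.

lozolnud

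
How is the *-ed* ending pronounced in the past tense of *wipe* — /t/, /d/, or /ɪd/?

The stem *wipe* ends in a voiceless consonant other than /t/.
The -ed suffix is realized as /ɪd/ after /t, d/; as /t/ after other voiceless consonants; and as /d/ after other voiced sounds.
So -ed on *wipe* is pronounced /t/.

/t/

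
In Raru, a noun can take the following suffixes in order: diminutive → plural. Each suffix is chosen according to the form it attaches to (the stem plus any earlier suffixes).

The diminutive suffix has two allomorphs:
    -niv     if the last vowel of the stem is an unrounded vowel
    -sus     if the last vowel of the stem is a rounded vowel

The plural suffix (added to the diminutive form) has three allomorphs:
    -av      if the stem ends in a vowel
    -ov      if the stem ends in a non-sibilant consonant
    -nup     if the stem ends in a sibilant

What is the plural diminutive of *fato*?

Since the last vowel of *fato* is /o/ (a rounded vowel), it takes -sus, giving *fatosus*.
The diminutive form *fatosus* — final sound /s/ (a sibilant) → -nup → *fatosusnup*.

fatosusnup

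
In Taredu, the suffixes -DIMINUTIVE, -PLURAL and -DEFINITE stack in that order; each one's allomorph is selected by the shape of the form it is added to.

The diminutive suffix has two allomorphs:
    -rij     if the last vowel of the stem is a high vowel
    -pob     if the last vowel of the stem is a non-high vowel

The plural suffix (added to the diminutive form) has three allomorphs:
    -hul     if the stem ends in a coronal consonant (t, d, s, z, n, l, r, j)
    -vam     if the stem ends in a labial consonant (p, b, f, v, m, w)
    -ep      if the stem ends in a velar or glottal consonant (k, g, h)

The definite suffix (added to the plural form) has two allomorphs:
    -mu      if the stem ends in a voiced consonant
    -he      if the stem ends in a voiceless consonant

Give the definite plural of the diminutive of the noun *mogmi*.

Since the last vowel of *mogmi* is /i/ (a high vowel), it takes -rij, giving *mogmirij*.
The diminutive form *mogmirij*: final consonant = /j/, coronal → -hul → *mogmirijhul*.
Since the final consonant of the plural form *mogmirijhul* is /l/ (voiced), it takes -mu, giving *mogmirijhulmu*.

mogmirijhulmu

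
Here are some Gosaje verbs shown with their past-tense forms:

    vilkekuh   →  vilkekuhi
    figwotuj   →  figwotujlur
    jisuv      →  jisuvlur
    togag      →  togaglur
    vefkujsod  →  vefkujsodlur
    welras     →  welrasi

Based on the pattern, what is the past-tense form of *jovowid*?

The alternation tracks the final consonant of the stem — -i when the stem ends in a voiceless consonant (*vilkekuh*, *welras*); -lur when the stem ends in a voiced consonant (*figwotuj*, *jisuv*, *togag*, *vefkujsod*).
The final consonant of *jovowid* is /d/, which is voiced, so the suffix is -lur, giving *jovowidlur*.

jovowidlur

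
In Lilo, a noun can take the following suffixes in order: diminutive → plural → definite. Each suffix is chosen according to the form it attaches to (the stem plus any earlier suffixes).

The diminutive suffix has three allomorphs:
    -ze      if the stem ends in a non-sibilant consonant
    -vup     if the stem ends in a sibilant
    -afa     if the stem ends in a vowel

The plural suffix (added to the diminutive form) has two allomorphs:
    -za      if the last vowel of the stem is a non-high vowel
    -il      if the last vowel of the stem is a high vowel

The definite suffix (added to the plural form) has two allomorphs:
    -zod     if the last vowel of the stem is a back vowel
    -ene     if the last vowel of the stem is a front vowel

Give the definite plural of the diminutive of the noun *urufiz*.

urufizvupilene

The final sound of *urufiz* is /z/, which is a sibilant, so the diminutive suffix is -vup, giving *urufizvup*.
The last vowel of the diminutive form *urufizvup* is /u/, which is a high vowel, so the plural suffix is -il, giving *urufizvupil*.
The plural form *urufizvupil*: last vowel = /i/, a front vowel → -ene → *urufizvupilene*.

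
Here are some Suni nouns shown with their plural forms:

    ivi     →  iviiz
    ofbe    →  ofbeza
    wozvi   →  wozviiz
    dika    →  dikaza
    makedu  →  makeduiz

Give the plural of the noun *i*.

iiz

The pattern is height harmony: -iz when the last vowel of the stem is a high vowel (*ivi*, *wozvi*, *makedu*); -za when the last vowel of the stem is a non-high vowel (*ofbe*, *dika*).
Since the last vowel of *i* is /i/ (a high vowel), it takes -iz, giving *iiz*.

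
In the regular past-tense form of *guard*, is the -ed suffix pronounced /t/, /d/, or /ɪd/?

The stem *guard* ends in /t/ or /d/.
The -ed suffix is realized as /ɪd/ after /t, d/; as /t/ after other voiceless consonants; and as /d/ after other voiced sounds.
So -ed on *guard* is pronounced /ɪd/.

/ɪd/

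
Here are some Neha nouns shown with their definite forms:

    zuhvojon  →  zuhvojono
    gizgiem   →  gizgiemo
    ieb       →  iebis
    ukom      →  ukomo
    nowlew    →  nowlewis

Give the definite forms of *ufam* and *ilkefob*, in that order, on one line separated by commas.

The alternation tracks the final consonant of the stem — -o when the stem ends in a nasal (*zuhvojon*, *gizgiem*, *ukom*); -is when the stem ends in a non-nasal consonant (*ieb*, *nowlew*).
The final consonant of *ufam* is /m/, which is a nasal, so the suffix is -o, giving *ufamo*.
The final consonant of *ilkefob* is /b/, which is non-nasal, so the suffix is -is, giving *ilkefobis*.

ufamo, ilkefobis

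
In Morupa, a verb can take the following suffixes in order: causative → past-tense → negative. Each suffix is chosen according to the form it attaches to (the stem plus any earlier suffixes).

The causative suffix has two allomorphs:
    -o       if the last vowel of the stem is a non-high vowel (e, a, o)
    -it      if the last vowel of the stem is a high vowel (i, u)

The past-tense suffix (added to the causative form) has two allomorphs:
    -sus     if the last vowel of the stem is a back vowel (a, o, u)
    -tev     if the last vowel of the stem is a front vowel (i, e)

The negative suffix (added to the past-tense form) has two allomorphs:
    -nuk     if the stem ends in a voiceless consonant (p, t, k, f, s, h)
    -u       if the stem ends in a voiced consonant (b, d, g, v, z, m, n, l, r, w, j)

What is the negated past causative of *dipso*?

dipsoosusnuk

Since the last vowel of *dipso* is /o/ (a non-high vowel), it takes -o, giving *dipsoo*.
The causative form *dipsoo*: last vowel = /o/, a back vowel → -sus → *dipsoosus*.
Since the final consonant of the past-tense form *dipsoosus* is /s/ (voiceless), it takes -nuk, giving *dipsoosusnuk*.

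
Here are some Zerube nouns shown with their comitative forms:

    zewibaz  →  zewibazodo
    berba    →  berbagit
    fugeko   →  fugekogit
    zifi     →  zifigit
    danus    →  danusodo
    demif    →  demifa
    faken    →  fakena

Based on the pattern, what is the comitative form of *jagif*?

jagifa

The pattern is sibilance of the final sound: -odo when the stem ends in a sibilant (*zewibaz*, *danus*); -a when the stem ends in a non-sibilant consonant (*demif*, *faken*); -git when the stem ends in a vowel (*berba*, *fugeko*, *zifi*).
*jagif*: final sound = /f/, a non-sibilant consonant → -a → *jagifa*.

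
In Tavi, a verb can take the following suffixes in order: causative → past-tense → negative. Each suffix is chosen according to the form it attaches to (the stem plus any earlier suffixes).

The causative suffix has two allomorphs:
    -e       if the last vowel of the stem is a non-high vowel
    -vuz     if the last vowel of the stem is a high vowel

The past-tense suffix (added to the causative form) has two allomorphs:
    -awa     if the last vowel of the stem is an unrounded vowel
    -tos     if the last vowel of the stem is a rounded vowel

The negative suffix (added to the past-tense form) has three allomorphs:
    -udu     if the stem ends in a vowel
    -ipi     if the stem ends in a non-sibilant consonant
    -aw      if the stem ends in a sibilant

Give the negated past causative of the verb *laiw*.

The last vowel of *laiw* is /i/, which is a high vowel, so the causative suffix is -vuz, giving *laiwvuz*.
Since the last vowel of the causative form *laiwvuz* is /u/ (a rounded vowel), it takes -tos, giving *laiwvuztos*.
The past-tense form *laiwvuztos* — final sound /s/ (a sibilant) → -aw → *laiwvuztosaw*.

laiwvuztosaw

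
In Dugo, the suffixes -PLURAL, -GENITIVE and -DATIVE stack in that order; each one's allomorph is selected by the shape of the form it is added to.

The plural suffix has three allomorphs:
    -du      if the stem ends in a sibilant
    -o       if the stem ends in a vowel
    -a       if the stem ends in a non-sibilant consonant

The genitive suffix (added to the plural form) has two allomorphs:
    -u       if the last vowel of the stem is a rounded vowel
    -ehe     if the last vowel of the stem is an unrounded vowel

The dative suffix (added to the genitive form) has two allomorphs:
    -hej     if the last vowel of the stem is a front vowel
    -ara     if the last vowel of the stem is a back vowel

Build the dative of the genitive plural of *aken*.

akenaehehej

Since the final sound of *aken* is /n/ (a non-sibilant consonant), it takes -a, giving *akena*.
The plural form *akena* — last vowel /a/ (an unrounded vowel) → -ehe → *akenaehe*.
The last vowel of the genitive form *akenaehe* is /e/, which is a front vowel, so the dative suffix is -hej, giving *akenaehehej*.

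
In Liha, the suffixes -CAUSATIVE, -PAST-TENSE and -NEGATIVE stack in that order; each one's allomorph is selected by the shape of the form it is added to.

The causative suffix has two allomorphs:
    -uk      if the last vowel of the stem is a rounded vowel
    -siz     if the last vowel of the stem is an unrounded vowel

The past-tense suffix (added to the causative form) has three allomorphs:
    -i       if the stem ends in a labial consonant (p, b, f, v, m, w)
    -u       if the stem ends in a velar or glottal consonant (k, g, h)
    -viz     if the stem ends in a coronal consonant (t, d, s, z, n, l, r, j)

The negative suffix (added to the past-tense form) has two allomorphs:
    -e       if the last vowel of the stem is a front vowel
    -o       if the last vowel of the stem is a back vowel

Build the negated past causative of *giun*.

giunukuo

Since the last vowel of *giun* is /u/ (a rounded vowel), it takes -uk, giving *giunuk*.
The final consonant of the causative form *giunuk* is /k/, which is velar/glottal, so the past-tense suffix is -u, giving *giunuku*.
The past-tense form *giunuku*: last vowel = /u/, a back vowel → -o → *giunukuo*.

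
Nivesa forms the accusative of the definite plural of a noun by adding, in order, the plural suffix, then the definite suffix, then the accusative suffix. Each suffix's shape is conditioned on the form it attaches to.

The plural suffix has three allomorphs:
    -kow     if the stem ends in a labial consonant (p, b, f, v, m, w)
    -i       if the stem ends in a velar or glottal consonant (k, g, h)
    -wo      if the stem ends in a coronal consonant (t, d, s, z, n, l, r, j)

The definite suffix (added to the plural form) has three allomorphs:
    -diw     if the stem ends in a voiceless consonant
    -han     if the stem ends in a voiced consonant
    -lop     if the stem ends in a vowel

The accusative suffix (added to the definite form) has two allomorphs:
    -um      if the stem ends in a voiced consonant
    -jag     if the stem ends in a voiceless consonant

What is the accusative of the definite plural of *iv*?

*iv* — final consonant /v/ (labial) → -kow → *ivkow*.
The final sound of the plural form *ivkow* is /w/, which is a voiced consonant, so the definite suffix is -han, giving *ivkowhan*.
The final consonant of the definite form *ivkowhan* is /n/, which is voiced, so the accusative suffix is -um, giving *ivkowhanum*.

ivkowhanum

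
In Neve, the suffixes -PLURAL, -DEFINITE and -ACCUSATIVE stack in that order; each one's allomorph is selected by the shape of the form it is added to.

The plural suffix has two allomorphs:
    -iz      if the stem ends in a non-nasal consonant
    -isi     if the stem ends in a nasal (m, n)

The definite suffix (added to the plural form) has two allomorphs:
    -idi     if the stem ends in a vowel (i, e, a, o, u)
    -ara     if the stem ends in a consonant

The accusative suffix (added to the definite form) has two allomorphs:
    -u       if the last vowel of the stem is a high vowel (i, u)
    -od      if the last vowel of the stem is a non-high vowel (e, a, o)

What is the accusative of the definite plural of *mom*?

*mom* — final consonant /m/ (a nasal) → -isi → *momisi*.
The final sound of the plural form *momisi* is /i/, which is a vowel, so the definite suffix is -idi, giving *momisiidi*.
The definite form *momisiidi*: last vowel = /i/, a high vowel → -u → *momisiidiu*.

momisiidiu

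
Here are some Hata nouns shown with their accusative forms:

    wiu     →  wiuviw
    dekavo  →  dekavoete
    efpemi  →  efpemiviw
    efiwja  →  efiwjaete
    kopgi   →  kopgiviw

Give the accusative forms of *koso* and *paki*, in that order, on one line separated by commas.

kosoete, pakiviw

The pattern is height harmony: -viw when the last vowel of the stem is a high vowel (*wiu*, *efpemi*, *kopgi*); -ete when the last vowel of the stem is a non-high vowel (*dekavo*, *efiwja*).
*koso*: last vowel = /o/, a non-high vowel → -ete → *kosoete*.
*paki* — last vowel /i/ (a high vowel) → -viw → *pakiviw*.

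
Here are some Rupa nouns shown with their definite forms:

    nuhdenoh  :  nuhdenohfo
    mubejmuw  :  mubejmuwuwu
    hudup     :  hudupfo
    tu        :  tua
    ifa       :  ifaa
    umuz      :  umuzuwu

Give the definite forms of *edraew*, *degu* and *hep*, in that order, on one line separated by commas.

edraewuwu, degua, hepfo

The suffix is conditioned by the final sound: -fo when the stem ends in a voiceless consonant (*nuhdenoh*, *hudup*); -uwu when the stem ends in a voiced consonant (*mubejmuw*, *umuz*); -a when the stem ends in a vowel (*tu*, *ifa*).
The final sound of *edraew* is /w/, which is a voiced consonant, so the suffix is -uwu, giving *edraewuwu*.
*degu* — final sound /u/ (a vowel) → -a → *degua*.
*hep* — final sound /p/ (a voiceless consonant) → -fo → *hepfo*.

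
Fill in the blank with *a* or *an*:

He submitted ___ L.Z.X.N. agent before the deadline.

The indefinite article is chosen by the initial *sound* of the following word, not its spelling.
The initialism *L.Z.X.N.* is read letter by letter; the first letter, L, is pronounced /ɛl/, which begins with a vowel sound.
So the article is *an*: He submitted an L.Z.X.N. agent before the deadline.

an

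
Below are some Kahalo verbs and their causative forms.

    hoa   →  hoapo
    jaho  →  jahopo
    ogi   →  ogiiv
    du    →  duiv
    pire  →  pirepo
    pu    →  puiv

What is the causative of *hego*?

hegopo

The pattern is height harmony: -iv when the last vowel of the stem is a high vowel (*ogi*, *du*, *pu*); -po when the last vowel of the stem is a non-high vowel (*hoa*, *jaho*, *pire*).
Since the last vowel of *hego* is /o/ (a non-high vowel), it takes -po, giving *hegopo*.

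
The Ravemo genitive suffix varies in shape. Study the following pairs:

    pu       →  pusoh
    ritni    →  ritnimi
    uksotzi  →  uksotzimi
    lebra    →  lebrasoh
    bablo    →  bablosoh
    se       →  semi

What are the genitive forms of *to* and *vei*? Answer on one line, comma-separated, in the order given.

The pattern is front/back vowel harmony: -mi when the last vowel of the stem is a front vowel (*ritni*, *uksotzi*, *se*); -soh when the last vowel of the stem is a back vowel (*pu*, *lebra*, *bablo*).
*to*: last vowel = /o/, a back vowel → -soh → *tosoh*.
*vei* — last vowel /i/ (a front vowel) → -mi → *veimi*.

tosoh, veimi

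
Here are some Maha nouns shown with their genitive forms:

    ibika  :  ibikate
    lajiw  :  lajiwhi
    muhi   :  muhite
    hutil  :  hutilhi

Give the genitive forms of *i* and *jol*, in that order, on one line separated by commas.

The suffix is conditioned by the final sound: -hi when the stem ends in a consonant (*lajiw*, *hutil*); -te when the stem ends in a vowel (*ibika*, *muhi*).
*i*: final sound = /i/, a vowel → -te → *ite*.
*jol* — final sound /l/ (a consonant) → -hi → *jolhi*.

ite, jolhi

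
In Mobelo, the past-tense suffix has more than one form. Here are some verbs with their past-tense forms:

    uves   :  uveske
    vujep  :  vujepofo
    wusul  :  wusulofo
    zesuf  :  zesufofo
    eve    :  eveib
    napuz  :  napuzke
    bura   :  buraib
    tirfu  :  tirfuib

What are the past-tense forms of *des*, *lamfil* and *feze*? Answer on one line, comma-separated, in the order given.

The alternation tracks the final sound of the stem — -ke when the stem ends in a sibilant (*uves*, *napuz*); -ofo when the stem ends in a non-sibilant consonant (*vujep*, *wusul*, *zesuf*); -ib when the stem ends in a vowel (*eve*, *bura*, *tirfu*).
The final sound of *des* is /s/, which is a sibilant, so the suffix is -ke, giving *deske*.
Since the final sound of *lamfil* is /l/ (a non-sibilant consonant), it takes -ofo, giving *lamfilofo*.
Since the final sound of *feze* is /e/ (a vowel), it takes -ib, giving *fezeib*.

deske, lamfilofo, fezeib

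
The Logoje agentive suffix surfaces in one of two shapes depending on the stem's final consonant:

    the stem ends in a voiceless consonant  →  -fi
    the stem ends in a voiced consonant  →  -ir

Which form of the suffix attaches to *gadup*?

-fi

*gadup*: final consonant = /p/, voiceless → -fi.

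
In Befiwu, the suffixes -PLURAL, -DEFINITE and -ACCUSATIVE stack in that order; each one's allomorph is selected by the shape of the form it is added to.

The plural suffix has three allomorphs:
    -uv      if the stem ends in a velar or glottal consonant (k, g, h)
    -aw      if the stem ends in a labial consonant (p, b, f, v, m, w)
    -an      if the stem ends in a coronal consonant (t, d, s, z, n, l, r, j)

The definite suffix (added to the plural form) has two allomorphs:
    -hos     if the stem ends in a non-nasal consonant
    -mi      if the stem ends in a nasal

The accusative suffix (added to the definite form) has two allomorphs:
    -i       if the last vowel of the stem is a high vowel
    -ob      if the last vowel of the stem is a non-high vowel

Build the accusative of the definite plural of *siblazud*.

*siblazud*: final consonant = /d/, coronal → -an → *siblazudan*.
The plural form *siblazudan*: final consonant = /n/, a nasal → -mi → *siblazudanmi*.
Since the last vowel of the definite form *siblazudanmi* is /i/ (a high vowel), it takes -i, giving *siblazudanmii*.

siblazudanmii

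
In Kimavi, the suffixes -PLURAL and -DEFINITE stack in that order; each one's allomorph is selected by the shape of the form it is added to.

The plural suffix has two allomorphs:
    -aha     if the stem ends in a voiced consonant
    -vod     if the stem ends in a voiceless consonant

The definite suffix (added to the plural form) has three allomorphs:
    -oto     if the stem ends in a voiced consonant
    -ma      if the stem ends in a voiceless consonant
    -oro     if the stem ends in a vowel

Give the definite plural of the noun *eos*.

*eos* — final consonant /s/ (voiceless) → -vod → *eosvod*.
The plural form *eosvod*: final sound = /d/, a voiced consonant → -oto → *eosvodoto*.

eosvodoto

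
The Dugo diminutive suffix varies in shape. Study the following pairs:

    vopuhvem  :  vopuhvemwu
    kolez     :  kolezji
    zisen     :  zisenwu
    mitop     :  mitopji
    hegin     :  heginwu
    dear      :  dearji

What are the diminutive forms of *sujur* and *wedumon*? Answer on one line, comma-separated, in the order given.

The alternation tracks the final consonant of the stem — -wu when the stem ends in a nasal (*vopuhvem*, *zisen*, *hegin*); -ji when the stem ends in a non-nasal consonant (*kolez*, *mitop*, *dear*).
The final consonant of *sujur* is /r/, which is non-nasal, so the suffix is -ji, giving *sujurji*.
The final consonant of *wedumon* is /n/, which is a nasal, so the suffix is -wu, giving *wedumonwu*.

sujurji, wedumonwu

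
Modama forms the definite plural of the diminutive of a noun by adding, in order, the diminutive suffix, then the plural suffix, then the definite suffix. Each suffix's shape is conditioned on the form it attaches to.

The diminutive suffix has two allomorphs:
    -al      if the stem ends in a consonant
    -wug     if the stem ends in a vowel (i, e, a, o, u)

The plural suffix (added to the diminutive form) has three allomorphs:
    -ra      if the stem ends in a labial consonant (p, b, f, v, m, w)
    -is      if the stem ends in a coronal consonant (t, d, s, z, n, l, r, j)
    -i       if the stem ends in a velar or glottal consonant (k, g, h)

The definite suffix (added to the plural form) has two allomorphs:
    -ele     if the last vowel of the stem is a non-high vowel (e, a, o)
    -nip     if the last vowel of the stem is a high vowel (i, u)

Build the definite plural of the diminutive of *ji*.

The final sound of *ji* is /i/, which is a vowel, so the diminutive suffix is -wug, giving *jiwug*.
The final consonant of the diminutive form *jiwug* is /g/, which is velar/glottal, so the plural suffix is -i, giving *jiwugi*.
The last vowel of the plural form *jiwugi* is /i/, which is a high vowel, so the definite suffix is -nip, giving *jiwuginip*.

jiwuginip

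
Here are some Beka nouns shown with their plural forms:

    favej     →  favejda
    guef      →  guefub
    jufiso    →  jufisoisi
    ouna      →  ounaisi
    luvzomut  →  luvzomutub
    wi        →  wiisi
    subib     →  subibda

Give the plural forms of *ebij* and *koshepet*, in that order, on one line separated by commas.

ebijda, koshepetub

Looking at the final sound of each stem: -ub when the stem ends in a voiceless consonant (*guef*, *luvzomut*); -da when the stem ends in a voiced consonant (*favej*, *subib*); -isi when the stem ends in a vowel (*jufiso*, *ouna*, *wi*).
*ebij* — final sound /j/ (a voiced consonant) → -da → *ebijda*.
*koshepet*: final sound = /t/, a voiceless consonant → -ub → *koshepetub*.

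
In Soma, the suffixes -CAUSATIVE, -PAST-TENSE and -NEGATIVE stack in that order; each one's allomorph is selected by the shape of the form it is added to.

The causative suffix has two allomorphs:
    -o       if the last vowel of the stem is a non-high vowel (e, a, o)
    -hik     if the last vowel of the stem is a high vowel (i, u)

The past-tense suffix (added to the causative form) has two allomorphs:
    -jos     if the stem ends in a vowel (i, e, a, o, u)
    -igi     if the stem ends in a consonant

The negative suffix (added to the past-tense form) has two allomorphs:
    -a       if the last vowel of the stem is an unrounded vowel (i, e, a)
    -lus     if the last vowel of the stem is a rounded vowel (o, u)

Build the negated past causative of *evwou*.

*evwou*: last vowel = /u/, a high vowel → -hik → *evwouhik*.
The causative form *evwouhik* — final sound /k/ (a consonant) → -igi → *evwouhikigi*.
The past-tense form *evwouhikigi* — last vowel /i/ (an unrounded vowel) → -a → *evwouhikigia*.

evwouhikigia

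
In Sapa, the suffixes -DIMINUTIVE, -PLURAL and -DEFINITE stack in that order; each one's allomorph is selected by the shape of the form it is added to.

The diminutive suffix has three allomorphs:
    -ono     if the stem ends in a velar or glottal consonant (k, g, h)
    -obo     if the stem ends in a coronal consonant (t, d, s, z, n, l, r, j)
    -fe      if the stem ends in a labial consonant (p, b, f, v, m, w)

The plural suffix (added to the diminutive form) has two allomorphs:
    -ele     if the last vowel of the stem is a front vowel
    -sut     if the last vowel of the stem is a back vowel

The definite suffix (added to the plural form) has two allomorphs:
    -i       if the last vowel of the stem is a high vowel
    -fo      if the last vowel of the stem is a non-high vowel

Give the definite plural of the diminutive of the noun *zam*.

The final consonant of *zam* is /m/, which is labial, so the diminutive suffix is -fe, giving *zamfe*.
Since the last vowel of the diminutive form *zamfe* is /e/ (a front vowel), it takes -ele, giving *zamfeele*.
The plural form *zamfeele* — last vowel /e/ (a non-high vowel) → -fo → *zamfeelefo*.

zamfeelefo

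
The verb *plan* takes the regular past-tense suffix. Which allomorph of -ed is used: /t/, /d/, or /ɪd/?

The stem *plan* ends in a voiced sound other than /d/.
The -ed suffix is realized as /ɪd/ after /t, d/; as /t/ after other voiceless consonants; and as /d/ after other voiced sounds.
So -ed on *plan* is pronounced /d/.

/d/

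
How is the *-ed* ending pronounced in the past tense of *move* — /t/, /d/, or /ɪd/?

The stem *move* ends in a voiced sound other than /d/.
The -ed suffix is realized as /ɪd/ after /t, d/; as /t/ after other voiceless consonants; and as /d/ after other voiced sounds.
So -ed on *move* is pronounced /d/.

/d/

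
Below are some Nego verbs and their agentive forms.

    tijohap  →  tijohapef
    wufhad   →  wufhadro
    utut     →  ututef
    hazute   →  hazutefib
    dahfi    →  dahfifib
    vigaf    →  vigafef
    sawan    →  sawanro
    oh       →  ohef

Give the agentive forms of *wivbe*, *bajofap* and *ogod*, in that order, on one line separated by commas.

Looking at the final sound of each stem: -ef when the stem ends in a voiceless consonant (*tijohap*, *utut*, *vigaf*, *oh*); -ro when the stem ends in a voiced consonant (*wufhad*, *sawan*); -fib when the stem ends in a vowel (*hazute*, *dahfi*).
*wivbe* — final sound /e/ (a vowel) → -fib → *wivbefib*.
Since the final sound of *bajofap* is /p/ (a voiceless consonant), it takes -ef, giving *bajofapef*.
The final sound of *ogod* is /d/, which is a voiced consonant, so the suffix is -ro, giving *ogodro*.

wivbefib, bajofapef, ogodro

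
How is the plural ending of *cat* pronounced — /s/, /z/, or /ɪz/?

The stem *cat* ends in a voiceless non-sibilant consonant.
The plural suffix surfaces as /ɪz/ after sibilants, /s/ after other voiceless consonants, and /z/ after other voiced sounds.
So the plural -s on *cat* is pronounced /s/.

/s/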